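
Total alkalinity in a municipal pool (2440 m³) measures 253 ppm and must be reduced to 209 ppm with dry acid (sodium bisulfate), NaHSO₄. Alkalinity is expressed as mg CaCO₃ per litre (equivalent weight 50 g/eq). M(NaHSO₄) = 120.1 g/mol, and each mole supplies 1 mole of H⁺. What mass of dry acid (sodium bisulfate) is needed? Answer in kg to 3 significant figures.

258 kg

Volume: 2440 m³ = 2,440,000 L.
Alkalinity to neutralize: (253 − 209) = 44 mg/L as CaCO₃ × 2,440,000 L = 107,400 g as CaCO₃.
Equivalents of H⁺ required: 107,400 ÷ 50 g/eq = 2147 eq = 2147 mol NaHSO₄.
Mass of NaHSO₄: 2147 × 120.1 = 257,900 g.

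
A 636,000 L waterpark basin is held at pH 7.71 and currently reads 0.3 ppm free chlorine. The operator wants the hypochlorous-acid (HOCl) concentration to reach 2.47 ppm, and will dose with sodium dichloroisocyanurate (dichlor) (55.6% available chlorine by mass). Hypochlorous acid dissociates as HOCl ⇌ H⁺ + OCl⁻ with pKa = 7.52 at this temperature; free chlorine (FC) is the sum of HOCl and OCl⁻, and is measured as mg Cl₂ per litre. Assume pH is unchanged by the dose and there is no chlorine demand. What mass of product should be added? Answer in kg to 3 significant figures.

[OCl⁻]/[HOCl] = 10^(pH − pKa) = 10^(7.71 − 7.52) = 1.549; fraction as HOCl = 1/(1 + 1.549) = 0.3923.
Free chlorine required for 2.47 ppm HOCl: 2.47 / 0.3923 = 6.296 ppm.
FC to add: 6.296 − 0.3 = 5.996 mg/L as Cl₂.
Cl₂ equivalent: 5.996 mg/L × 636,000 L = 3813 g.
Product at 55.6% available Cl: 3813 / 0.556 = 6858 g.

6.86 kg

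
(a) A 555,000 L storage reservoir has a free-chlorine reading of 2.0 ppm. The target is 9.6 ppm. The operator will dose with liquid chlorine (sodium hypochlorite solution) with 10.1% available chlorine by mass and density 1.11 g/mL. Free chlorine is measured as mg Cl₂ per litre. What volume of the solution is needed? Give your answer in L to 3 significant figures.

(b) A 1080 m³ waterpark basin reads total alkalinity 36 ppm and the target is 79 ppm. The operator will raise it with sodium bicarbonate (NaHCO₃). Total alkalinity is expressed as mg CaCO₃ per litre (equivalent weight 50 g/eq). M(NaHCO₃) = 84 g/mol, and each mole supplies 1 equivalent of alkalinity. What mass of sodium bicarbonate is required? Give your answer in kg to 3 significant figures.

(a) 37.6 L; (b) 78.0 kg

(a) Chlorine deficit: 9.6 − 2.0 = 7.6 ppm = 7.6 mg/L as Cl₂.
(a) Cl₂ equivalent needed: 7.6 mg/L × 555,000 L = 4,218,000 mg = 4218 g.
(a) Product at 10.1% available chlorine: 4218 / 0.101 = 41,760 g.
(a) Volume at density 1.11 g/mL: 41,760 g ÷ 1.11 g/mL = 37,620 mL.

(b) Volume: 1080 m³ = 1,080,000 L.
(b) Alkalinity to add: (79 − 36) = 43 mg/L as CaCO₃ × 1,080,000 L = 46,440 g as CaCO₃.
(b) Equivalents: 46,440 g ÷ 50 g/eq = 928.8 eq.
(b) NaHCO₃ supplies 1 eq per mole → 928.8 mol.
(b) Mass: 928.8 mol × 84 g/mol = 78,020 g.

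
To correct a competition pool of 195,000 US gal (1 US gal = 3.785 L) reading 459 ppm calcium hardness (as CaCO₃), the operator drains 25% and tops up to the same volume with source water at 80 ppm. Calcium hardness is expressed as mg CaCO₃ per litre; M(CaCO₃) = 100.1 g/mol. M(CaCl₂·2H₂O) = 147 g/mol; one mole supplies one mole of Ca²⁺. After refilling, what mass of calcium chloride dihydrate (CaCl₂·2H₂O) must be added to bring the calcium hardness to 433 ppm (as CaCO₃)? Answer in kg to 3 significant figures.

Volume: 195,000 US gal × 3.785 L/gal = 738,075 L.
After draining 25% and refilling: 459 × 0.75 + 80 × 0.25 = 364.25 ppm.
Deficit to target: 433 − 364.25 = 68.75 mg/L.
As CaCO₃: 68.75 mg/L × 738,075 L = 50,740 g; ÷ 100.1 = 506.9 mol Ca²⁺.
Mass: 506.9 × 147 = 74,520 g.

74.5 kg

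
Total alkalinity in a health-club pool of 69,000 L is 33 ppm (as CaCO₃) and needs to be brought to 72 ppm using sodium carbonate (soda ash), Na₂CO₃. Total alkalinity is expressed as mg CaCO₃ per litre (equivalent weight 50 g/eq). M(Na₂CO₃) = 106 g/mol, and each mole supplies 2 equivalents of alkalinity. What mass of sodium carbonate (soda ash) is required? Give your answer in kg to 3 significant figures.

2.85 kg

Alkalinity to add: (72 − 33) = 39 mg/L as CaCO₃ × 69,000 L = 2691 g as CaCO₃.
Equivalents: 2691 g ÷ 50 g/eq = 53.82 eq.
Each mole of Na₂CO₃ supplies 2 eq, so 53.82 / 2 = 26.91 mol.
Mass: 26.91 mol × 106 g/mol = 2852 g.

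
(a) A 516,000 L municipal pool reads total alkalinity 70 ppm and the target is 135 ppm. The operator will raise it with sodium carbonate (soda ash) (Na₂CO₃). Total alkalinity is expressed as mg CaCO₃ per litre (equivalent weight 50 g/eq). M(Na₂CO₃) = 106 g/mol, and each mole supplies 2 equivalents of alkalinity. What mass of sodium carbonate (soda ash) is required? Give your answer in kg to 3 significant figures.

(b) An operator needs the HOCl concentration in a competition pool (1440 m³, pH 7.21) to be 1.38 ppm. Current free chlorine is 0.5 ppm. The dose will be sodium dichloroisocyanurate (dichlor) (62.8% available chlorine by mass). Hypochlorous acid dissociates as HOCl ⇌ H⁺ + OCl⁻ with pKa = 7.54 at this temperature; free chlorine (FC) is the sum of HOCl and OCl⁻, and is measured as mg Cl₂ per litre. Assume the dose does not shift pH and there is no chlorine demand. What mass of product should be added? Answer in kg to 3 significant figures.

(a) Alkalinity to add: (135 − 70) = 65 mg/L as CaCO₃ × 516,000 L = 33,540 g as CaCO₃.
(a) Equivalents: 33,540 g ÷ 50 g/eq = 670.8 eq.
(a) Each mole of Na₂CO₃ supplies 2 eq, so 670.8 / 2 = 335.4 mol.
(a) Mass: 335.4 mol × 106 g/mol = 35,550 g.

(b) Volume: 1440 m³ = 1,440,000 L.
(b) [OCl⁻]/[HOCl] = 10^(pH − pKa) = 10^(7.21 − 7.54) = 0.4677; fraction as HOCl = 1/(1 + 0.4677) = 0.6813.
(b) Free chlorine required for 1.38 ppm HOCl: 1.38 / 0.6813 = 2.025 ppm.
(b) FC to add: 2.025 − 0.5 = 1.525 mg/L as Cl₂.
(b) Cl₂ equivalent: 1.525 mg/L × 1,440,000 L = 2197 g.
(b) Product at 62.8% available Cl: 2197 / 0.628 = 3498 g.

(a) 35.6 kg; (b) 3.50 kg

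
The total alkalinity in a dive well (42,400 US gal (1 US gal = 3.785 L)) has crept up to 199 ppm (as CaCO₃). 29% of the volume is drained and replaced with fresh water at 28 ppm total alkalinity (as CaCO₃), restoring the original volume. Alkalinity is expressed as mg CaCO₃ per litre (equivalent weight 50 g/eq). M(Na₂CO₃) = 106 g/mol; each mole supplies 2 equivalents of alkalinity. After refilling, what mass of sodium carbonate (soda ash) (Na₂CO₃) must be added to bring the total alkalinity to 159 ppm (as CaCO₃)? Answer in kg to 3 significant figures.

1.63 kg

Volume: 42,400 US gal × 3.785 L/gal = 160,484 L.
After draining 29% and refilling: 199 × 0.71 + 28 × 0.29 = 149.41 ppm.
Deficit to target: 159 − 149.41 = 9.59 mg/L.
As CaCO₃: 9.59 mg/L × 160,484 L = 1539 g; ÷ 50 g/eq ÷ 2 = 15.39 mol Na₂CO₃.
Mass: 15.39 × 106 = 1631 g.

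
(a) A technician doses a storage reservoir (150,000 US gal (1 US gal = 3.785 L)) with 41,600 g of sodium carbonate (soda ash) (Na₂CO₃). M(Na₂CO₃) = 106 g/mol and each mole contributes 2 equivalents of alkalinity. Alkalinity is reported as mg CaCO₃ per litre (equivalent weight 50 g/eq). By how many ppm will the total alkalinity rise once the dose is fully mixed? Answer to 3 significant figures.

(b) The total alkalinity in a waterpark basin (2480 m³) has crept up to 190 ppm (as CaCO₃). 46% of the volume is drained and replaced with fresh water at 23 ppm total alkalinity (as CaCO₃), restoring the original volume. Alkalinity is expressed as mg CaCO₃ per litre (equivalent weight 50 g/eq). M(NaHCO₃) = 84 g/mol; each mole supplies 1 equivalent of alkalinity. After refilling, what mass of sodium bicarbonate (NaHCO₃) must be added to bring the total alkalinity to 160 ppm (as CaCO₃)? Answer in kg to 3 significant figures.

(a) Volume: 150,000 US gal × 3.785 L/gal = 567,750 L.
(a) Moles of Na₂CO₃: 41,600 g ÷ 106 g/mol = 392.5 mol → 784.9 eq of alkalinity.
(a) As CaCO₃: 784.9 eq × 50 g/eq = 39,250 g.
(a) Rise: 39,250 g / 567,750 L × 1000 = 69.12 mg/L.

(b) Volume: 2480 m³ = 2,480,000 L.
(b) After draining 46% and refilling: 190 × 0.54 + 23 × 0.46 = 113.18 ppm.
(b) Deficit to target: 160 − 113.18 = 46.82 mg/L.
(b) As CaCO₃: 46.82 mg/L × 2,480,000 L = 116,100 g; ÷ 50 g/eq ÷ 1 = 2322 mol NaHCO₃.
(b) Mass: 2322 × 84 = 195,100 g.

(a) 69.1 ppm; (b) 195 kg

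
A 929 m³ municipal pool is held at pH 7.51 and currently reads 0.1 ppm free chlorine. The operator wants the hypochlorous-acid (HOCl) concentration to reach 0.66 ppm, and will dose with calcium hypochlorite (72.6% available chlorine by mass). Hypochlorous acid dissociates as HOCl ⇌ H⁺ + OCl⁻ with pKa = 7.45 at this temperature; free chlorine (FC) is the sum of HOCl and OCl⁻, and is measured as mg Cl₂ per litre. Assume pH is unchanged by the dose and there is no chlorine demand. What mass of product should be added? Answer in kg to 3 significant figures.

Volume: 929 m³ = 929,000 L.
[OCl⁻]/[HOCl] = 10^(pH − pKa) = 10^(7.51 − 7.45) = 1.148; fraction as HOCl = 1/(1 + 1.148) = 0.4655.
Free chlorine required for 0.66 ppm HOCl: 0.66 / 0.4655 = 1.418 ppm.
FC to add: 1.418 − 0.1 = 1.318 mg/L as Cl₂.
Cl₂ equivalent: 1.318 mg/L × 929,000 L = 1224 g.
Product at 72.6% available Cl: 1224 / 0.726 = 1686 g.

1.69 kg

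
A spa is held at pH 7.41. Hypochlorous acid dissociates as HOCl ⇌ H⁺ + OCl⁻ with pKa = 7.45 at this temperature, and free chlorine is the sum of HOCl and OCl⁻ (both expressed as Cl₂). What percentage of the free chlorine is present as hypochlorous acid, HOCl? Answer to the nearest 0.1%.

52.3%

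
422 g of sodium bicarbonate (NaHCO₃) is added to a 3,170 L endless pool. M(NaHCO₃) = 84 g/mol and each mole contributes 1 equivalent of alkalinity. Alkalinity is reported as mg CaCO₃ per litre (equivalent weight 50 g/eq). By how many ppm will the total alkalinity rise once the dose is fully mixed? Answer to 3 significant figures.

Moles of NaHCO₃: 422 g ÷ 84 g/mol = 5.024 mol → 5.024 eq of alkalinity.
As CaCO₃: 5.024 eq × 50 g/eq = 251.2 g.
Rise: 251.2 g / 3,170 L × 1000 = 79.24 mg/L.

79.2 ppm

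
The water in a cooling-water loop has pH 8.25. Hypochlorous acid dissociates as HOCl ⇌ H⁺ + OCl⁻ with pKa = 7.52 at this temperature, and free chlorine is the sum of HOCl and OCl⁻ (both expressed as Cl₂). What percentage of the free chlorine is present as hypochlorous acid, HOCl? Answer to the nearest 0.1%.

15.7%

[OCl⁻]/[HOCl] = 10^(pH − pKa) = 10^(8.25 − 7.52) = 10^0.73 = 5.37.
Fraction as HOCl = 1 / (1 + 5.37) = 0.157.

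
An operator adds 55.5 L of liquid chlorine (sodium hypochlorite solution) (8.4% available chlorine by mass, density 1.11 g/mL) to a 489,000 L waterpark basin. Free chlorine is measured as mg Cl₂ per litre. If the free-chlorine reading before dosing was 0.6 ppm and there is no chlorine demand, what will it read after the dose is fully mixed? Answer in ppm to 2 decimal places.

11.18 ppm

Mass of solution: 55.5 L × 1000 mL/L × 1.11 g/mL = 61,610 g.
Available chlorine delivered: 61,610 g × 0.084 = 5175 g as Cl₂.
Concentration rise: 5175 g / 489,000 L = 10.58 mg/L = 10.58 ppm.
Final FC: 0.6 + 10.58 = 11.18 ppm.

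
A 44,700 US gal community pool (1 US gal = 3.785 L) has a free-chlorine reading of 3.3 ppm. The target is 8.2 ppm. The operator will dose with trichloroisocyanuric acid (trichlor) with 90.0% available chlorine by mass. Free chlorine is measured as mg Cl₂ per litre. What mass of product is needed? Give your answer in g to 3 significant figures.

Volume: 44,700 US gal × 3.785 L/gal = 169,190 L.
Chlorine deficit: 8.2 − 3.3 = 4.9 ppm = 4.9 mg/L as Cl₂.
Cl₂ equivalent needed: 4.9 mg/L × 169,190 L = 829,000 mg = 829 g.
Product at 90.0% available chlorine: 829 / 0.9 = 921.1 g.

921 g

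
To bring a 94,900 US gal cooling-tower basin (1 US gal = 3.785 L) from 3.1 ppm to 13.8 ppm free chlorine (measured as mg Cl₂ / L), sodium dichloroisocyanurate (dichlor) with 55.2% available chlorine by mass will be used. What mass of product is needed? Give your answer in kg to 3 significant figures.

6.96 kg

Volume: 94,900 US gal × 3.785 L/gal = 359,196 L.
Chlorine deficit: 13.8 − 3.1 = 10.7 ppm = 10.7 mg/L as Cl₂.
Cl₂ equivalent needed: 10.7 mg/L × 359,196 L = 3,843,000 mg = 3843 g.
Product at 55.2% available chlorine: 3843 / 0.552 = 6963 g.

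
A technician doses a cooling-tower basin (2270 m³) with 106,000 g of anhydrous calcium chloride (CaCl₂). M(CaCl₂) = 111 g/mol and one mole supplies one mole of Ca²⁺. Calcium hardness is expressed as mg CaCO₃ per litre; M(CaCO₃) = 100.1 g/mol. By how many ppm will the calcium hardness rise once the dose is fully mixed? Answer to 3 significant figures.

42.1 ppm

Volume: 2270 m³ = 2,270,000 L.
Moles of Ca²⁺: 106,000 g ÷ 111 g/mol = 955 mol.
As CaCO₃: 955 mol × 100.1 g/mol = 95,590 g.
Rise: 95,590 g / 2,270,000 L × 1000 = 42.11 mg/L.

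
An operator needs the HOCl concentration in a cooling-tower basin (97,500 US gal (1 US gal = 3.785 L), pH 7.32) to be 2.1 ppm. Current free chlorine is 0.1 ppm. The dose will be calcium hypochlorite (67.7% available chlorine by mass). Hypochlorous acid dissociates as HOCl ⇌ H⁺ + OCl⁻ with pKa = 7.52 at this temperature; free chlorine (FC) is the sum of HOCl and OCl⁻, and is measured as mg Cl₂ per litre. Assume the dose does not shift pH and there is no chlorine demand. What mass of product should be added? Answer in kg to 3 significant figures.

Volume: 97,500 US gal × 3.785 L/gal = 369,038 L.
[OCl⁻]/[HOCl] = 10^(pH − pKa) = 10^(7.32 − 7.52) = 0.631; fraction as HOCl = 1/(1 + 0.631) = 0.6131.
Free chlorine required for 2.1 ppm HOCl: 2.1 / 0.6131 = 3.425 ppm.
FC to add: 3.425 − 0.1 = 3.325 mg/L as Cl₂.
Cl₂ equivalent: 3.325 mg/L × 369,038 L = 1227 g.
Product at 67.7% available Cl: 1227 / 0.677 = 1812 g.

1.81 kg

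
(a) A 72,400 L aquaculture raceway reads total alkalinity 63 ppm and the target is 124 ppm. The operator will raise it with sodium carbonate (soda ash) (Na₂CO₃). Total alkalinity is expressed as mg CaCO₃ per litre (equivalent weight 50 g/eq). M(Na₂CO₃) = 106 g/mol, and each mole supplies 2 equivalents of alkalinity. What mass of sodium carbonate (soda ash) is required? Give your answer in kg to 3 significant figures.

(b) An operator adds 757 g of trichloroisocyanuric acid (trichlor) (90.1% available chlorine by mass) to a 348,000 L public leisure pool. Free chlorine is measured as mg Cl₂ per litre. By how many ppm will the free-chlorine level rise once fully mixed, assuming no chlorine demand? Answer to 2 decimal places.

(a) Alkalinity to add: (124 − 63) = 61 mg/L as CaCO₃ × 72,400 L = 4416 g as CaCO₃.
(a) Equivalents: 4416 g ÷ 50 g/eq = 88.33 eq.
(a) Each mole of Na₂CO₃ supplies 2 eq, so 88.33 / 2 = 44.16 mol.
(a) Mass: 44.16 mol × 106 g/mol = 4681 g.

(b) Available chlorine delivered: 757 g × 0.901 = 682.1 g as Cl₂.
(b) Concentration rise: 682.1 g / 348,000 L = 1.96 mg/L = 1.96 ppm.

(a) 4.68 kg; (b) 1.96 ppm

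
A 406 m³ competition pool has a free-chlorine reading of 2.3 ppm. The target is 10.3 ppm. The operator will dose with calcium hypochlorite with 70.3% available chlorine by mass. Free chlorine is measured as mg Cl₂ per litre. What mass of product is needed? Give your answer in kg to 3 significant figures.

4.62 kg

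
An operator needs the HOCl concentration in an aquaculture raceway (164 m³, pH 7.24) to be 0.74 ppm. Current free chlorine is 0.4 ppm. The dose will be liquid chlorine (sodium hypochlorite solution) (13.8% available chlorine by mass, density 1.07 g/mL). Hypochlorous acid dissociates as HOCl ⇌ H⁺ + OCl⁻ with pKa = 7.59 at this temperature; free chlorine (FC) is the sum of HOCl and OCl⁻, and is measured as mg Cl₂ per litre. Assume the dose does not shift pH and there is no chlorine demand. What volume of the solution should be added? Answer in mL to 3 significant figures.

Volume: 164 m³ = 164,000 L.
[OCl⁻]/[HOCl] = 10^(pH − pKa) = 10^(7.24 − 7.59) = 0.4467; fraction as HOCl = 1/(1 + 0.4467) = 0.6912.
Free chlorine required for 0.74 ppm HOCl: 0.74 / 0.6912 = 1.071 ppm.
FC to add: 1.071 − 0.4 = 0.6705 mg/L as Cl₂.
Cl₂ equivalent: 0.6705 mg/L × 164,000 L = 110 g.
Product at 13.8% available Cl: 110 / 0.138 = 796.9 g.
Volume: 796.9 g ÷ 1.07 g/mL = 744.7 mL.

745 mL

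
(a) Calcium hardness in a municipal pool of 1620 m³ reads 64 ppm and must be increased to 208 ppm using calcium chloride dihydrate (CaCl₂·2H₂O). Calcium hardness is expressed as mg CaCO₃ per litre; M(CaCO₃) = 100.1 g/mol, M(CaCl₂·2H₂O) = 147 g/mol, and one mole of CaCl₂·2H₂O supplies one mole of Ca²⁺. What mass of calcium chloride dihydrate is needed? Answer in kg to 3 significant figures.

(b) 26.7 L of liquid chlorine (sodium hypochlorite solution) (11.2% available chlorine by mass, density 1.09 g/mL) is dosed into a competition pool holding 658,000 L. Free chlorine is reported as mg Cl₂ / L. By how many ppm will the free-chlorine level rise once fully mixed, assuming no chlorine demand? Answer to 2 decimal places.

(a) 343 kg; (b) 4.95 ppm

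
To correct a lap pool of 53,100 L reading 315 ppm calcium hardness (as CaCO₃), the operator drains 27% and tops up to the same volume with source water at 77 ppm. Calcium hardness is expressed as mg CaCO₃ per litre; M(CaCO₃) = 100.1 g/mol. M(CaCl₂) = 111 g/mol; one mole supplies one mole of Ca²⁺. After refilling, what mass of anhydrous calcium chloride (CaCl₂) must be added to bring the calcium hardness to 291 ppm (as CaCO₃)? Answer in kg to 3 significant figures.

2.37 kg

After draining 27% and refilling: 315 × 0.73 + 77 × 0.27 = 250.74 ppm.
Deficit to target: 291 − 250.74 = 40.26 mg/L.
As CaCO₃: 40.26 mg/L × 53,100 L = 2138 g; ÷ 100.1 = 21.36 mol Ca²⁺.
Mass: 21.36 × 111 = 2371 g.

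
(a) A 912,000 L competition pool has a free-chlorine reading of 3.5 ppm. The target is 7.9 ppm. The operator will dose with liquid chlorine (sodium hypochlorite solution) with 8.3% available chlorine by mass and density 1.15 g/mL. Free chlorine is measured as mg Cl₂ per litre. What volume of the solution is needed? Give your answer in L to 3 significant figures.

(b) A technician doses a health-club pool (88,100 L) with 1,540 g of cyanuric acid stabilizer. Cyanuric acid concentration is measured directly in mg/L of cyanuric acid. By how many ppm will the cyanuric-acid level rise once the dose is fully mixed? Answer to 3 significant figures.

(a) Chlorine deficit: 7.9 − 3.5 = 4.4 ppm = 4.4 mg/L as Cl₂.
(a) Cl₂ equivalent needed: 4.4 mg/L × 912,000 L = 4,013,000 mg = 4013 g.
(a) Product at 8.3% available chlorine: 4013 / 0.083 = 48,350 g.
(a) Volume at density 1.15 g/mL: 48,350 g ÷ 1.15 g/mL = 42,040 mL.

(b) Rise: 1,540 g / 88,100 L × 1000 = 17.48 mg/L.

(a) 42.0 L; (b) 17.5 ppm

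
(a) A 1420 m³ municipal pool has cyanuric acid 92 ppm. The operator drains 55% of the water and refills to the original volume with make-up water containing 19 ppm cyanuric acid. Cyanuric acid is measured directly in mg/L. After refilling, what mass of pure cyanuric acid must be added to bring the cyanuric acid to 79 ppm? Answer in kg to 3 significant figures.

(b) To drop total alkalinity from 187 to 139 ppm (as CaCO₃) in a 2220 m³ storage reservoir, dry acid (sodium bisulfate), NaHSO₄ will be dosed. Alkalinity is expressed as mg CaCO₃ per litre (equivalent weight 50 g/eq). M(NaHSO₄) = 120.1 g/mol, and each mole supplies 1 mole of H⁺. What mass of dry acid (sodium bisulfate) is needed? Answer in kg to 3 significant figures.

(a) 38.6 kg; (b) 256 kg

(a) Volume: 1420 m³ = 1,420,000 L.
(a) After draining 55% and refilling: 92 × 0.45 + 19 × 0.55 = 51.85 ppm.
(a) Deficit to target: 79 − 51.85 = 27.15 mg/L.
(a) Mass: 27.15 mg/L × 1,420,000 L = 38,550 g cyanuric acid.

(b) Volume: 2220 m³ = 2,220,000 L.
(b) Alkalinity to neutralize: (187 − 139) = 48 mg/L as CaCO₃ × 2,220,000 L = 106,600 g as CaCO₃.
(b) Equivalents of H⁺ required: 106,600 ÷ 50 g/eq = 2131 eq = 2131 mol NaHSO₄.
(b) Mass of NaHSO₄: 2131 × 120.1 = 256,000 g.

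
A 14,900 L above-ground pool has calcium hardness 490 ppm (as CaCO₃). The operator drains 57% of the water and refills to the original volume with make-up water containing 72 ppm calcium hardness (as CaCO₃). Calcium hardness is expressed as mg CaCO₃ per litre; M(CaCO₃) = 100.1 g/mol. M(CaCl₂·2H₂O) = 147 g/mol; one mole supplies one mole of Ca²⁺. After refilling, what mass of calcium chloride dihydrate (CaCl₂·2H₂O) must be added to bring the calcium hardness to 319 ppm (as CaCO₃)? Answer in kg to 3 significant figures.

After draining 57% and refilling: 490 × 0.43 + 72 × 0.57 = 251.74 ppm.
Deficit to target: 319 − 251.74 = 67.26 mg/L.
As CaCO₃: 67.26 mg/L × 14,900 L = 1002 g; ÷ 100.1 = 10.01 mol Ca²⁺.
Mass: 10.01 × 147 = 1472 g.

1.47 kg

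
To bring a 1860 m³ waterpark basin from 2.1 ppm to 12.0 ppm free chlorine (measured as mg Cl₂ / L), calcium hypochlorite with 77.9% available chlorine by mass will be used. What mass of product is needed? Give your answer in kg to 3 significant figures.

Volume: 1860 m³ = 1,860,000 L.
Chlorine deficit: 12.0 − 2.1 = 9.9 ppm = 9.9 mg/L as Cl₂.
Cl₂ equivalent needed: 9.9 mg/L × 1,860,000 L = 18,410,000 mg = 18,410 g.
Product at 77.9% available chlorine: 18,410 / 0.779 = 23,640 g.

23.6 kg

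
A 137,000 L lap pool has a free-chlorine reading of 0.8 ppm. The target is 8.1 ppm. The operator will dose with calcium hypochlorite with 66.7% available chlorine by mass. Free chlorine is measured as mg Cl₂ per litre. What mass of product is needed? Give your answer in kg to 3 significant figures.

1.50 kg

Chlorine deficit: 8.1 − 0.8 = 7.3 ppm = 7.3 mg/L as Cl₂.
Cl₂ equivalent needed: 7.3 mg/L × 137,000 L = 1,000,000 mg = 1000 g.
Product at 66.7% available chlorine: 1000 / 0.667 = 1499 g.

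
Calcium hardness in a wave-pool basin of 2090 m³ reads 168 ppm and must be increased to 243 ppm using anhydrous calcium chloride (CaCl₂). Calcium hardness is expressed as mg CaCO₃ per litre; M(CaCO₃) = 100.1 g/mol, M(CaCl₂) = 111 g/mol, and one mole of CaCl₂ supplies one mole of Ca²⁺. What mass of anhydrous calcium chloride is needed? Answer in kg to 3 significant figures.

174 kg

Volume: 2090 m³ = 2,090,000 L.
Hardness to add: (243 − 168) = 75 mg/L as CaCO₃ × 2,090,000 L = 156,800 g as CaCO₃.
Moles of Ca²⁺ (1 mol Ca²⁺ ≡ 1 mol CaCO₃): 156,800 / 100.1 g/mol = 1566 mol.
Mass of CaCl₂: 1566 × 111 = 173,800 g.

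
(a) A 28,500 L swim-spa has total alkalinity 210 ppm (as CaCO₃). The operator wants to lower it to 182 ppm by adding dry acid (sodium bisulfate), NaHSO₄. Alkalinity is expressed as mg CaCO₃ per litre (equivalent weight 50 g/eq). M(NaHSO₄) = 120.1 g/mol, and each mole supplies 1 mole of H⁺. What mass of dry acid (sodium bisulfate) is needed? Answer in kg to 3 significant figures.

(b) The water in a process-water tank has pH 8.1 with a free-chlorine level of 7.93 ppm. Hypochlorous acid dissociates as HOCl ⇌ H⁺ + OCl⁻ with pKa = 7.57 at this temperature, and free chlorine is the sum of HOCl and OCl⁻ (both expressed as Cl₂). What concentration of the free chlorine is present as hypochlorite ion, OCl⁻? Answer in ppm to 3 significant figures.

(a) 1.92 kg; (b) 6.12 ppm

(a) Alkalinity to neutralize: (210 − 182) = 28 mg/L as CaCO₃ × 28,500 L = 798 g as CaCO₃.
(a) Equivalents of H⁺ required: 798 ÷ 50 g/eq = 15.96 eq = 15.96 mol NaHSO₄.
(a) Mass of NaHSO₄: 15.96 × 120.1 = 1917 g.

(b) [OCl⁻]/[HOCl] = 10^(pH − pKa) = 10^(8.1 − 7.57) = 10^0.53 = 3.388.
(b) Fraction as HOCl = 1 / (1 + 3.388) = 0.2279.
(b) OCl⁻ = (1 − 0.2279) × 7.93 ppm = 6.123 ppm.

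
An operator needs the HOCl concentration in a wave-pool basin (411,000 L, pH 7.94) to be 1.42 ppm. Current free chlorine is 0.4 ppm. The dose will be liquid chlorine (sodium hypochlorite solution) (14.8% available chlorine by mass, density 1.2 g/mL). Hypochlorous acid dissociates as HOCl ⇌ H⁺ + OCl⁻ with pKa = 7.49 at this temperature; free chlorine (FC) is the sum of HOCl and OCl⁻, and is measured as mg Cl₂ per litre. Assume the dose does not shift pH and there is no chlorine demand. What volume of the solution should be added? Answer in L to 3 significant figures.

11.6 L

[OCl⁻]/[HOCl] = 10^(pH − pKa) = 10^(7.94 − 7.49) = 2.818; fraction as HOCl = 1/(1 + 2.818) = 0.2619.
Free chlorine required for 1.42 ppm HOCl: 1.42 / 0.2619 = 5.422 ppm.
FC to add: 5.422 − 0.4 = 5.022 mg/L as Cl₂.
Cl₂ equivalent: 5.022 mg/L × 411,000 L = 2064 g.
Product at 14.8% available Cl: 2064 / 0.148 = 13,950 g.
Volume: 13,950 g ÷ 1.2 g/mL = 11,620 mL.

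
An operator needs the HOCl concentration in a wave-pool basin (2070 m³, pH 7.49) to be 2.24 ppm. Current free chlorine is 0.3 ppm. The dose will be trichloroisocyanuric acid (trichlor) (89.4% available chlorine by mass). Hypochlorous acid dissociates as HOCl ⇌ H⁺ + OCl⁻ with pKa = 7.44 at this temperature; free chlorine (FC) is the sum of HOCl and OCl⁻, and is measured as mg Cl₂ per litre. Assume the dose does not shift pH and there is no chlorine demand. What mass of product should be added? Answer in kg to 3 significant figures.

10.3 kg

Volume: 2070 m³ = 2,070,000 L.
[OCl⁻]/[HOCl] = 10^(pH − pKa) = 10^(7.49 − 7.44) = 1.122; fraction as HOCl = 1/(1 + 1.122) = 0.4712.
Free chlorine required for 2.24 ppm HOCl: 2.24 / 0.4712 = 4.753 ppm.
FC to add: 4.753 − 0.3 = 4.453 mg/L as Cl₂.
Cl₂ equivalent: 4.453 mg/L × 2,070,000 L = 9218 g.
Product at 89.4% available Cl: 9218 / 0.894 = 10,310 g.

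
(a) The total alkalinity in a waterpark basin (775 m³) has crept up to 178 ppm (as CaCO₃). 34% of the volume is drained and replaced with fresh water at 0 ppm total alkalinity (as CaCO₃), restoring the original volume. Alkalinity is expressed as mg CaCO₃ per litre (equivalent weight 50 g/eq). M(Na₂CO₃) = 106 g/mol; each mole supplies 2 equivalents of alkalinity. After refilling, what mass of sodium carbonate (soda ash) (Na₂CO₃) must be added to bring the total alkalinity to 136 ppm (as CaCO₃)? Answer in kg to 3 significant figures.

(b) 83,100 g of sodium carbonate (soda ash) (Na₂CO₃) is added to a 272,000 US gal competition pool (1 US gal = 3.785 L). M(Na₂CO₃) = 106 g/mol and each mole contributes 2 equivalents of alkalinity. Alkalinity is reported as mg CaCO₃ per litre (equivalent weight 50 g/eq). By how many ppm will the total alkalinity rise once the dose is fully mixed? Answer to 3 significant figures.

(a) 15.2 kg; (b) 76.1 ppm

(a) Volume: 775 m³ = 775,000 L.
(a) After draining 34% and refilling: 178 × 0.66 + 0 × 0.34 = 117.48 ppm.
(a) Deficit to target: 136 − 117.48 = 18.52 mg/L.
(a) As CaCO₃: 18.52 mg/L × 775,000 L = 14,350 g; ÷ 50 g/eq ÷ 2 = 143.5 mol Na₂CO₃.
(a) Mass: 143.5 × 106 = 15,210 g.

(b) Volume: 272,000 US gal × 3.785 L/gal = 1,029,520 L.
(b) Moles of Na₂CO₃: 83,100 g ÷ 106 g/mol = 784 mol → 1568 eq of alkalinity.
(b) As CaCO₃: 1568 eq × 50 g/eq = 78,400 g.
(b) Rise: 78,400 g / 1,029,520 L × 1000 = 76.15 mg/L.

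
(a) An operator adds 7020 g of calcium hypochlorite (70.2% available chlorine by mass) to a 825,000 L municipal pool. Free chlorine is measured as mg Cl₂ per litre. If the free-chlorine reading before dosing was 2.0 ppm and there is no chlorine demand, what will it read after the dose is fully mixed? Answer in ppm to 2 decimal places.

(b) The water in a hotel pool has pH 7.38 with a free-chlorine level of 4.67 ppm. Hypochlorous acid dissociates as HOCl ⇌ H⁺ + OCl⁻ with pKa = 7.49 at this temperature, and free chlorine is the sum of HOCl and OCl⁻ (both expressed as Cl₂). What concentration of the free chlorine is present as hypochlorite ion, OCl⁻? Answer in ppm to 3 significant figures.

(a) 7.97 ppm; (b) 2.04 ppm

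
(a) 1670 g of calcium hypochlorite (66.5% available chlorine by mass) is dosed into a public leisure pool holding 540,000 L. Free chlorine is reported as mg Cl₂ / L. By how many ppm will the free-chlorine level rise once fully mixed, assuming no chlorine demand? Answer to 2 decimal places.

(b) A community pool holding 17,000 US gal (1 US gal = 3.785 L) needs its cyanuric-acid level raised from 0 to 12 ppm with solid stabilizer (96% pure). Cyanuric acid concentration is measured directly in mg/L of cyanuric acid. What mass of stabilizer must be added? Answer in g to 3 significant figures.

(a) Available chlorine delivered: 1670 g × 0.665 = 1111 g as Cl₂.
(a) Concentration rise: 1111 g / 540,000 L = 2.057 mg/L = 2.06 ppm.

(b) Volume: 17,000 US gal × 3.785 L/gal = 64,345 L.
(b) CYA to add: (12 − 0) = 12 mg/L × 64,345 L = 772.1 g cyanuric acid.
(b) At 96% purity: 772.1 / 0.96 = 804.3 g product.

(a) 2.06 ppm; (b) 804 g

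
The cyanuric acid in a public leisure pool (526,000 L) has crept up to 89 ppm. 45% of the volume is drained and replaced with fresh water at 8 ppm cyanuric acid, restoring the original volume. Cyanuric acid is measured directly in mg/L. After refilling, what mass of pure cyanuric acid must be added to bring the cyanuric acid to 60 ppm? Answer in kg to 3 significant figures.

3.92 kg

After draining 45% and refilling: 89 × 0.55 + 8 × 0.45 = 52.55 ppm.
Deficit to target: 60 − 52.55 = 7.45 mg/L.
Mass: 7.45 mg/L × 526,000 L = 3919 g cyanuric acid.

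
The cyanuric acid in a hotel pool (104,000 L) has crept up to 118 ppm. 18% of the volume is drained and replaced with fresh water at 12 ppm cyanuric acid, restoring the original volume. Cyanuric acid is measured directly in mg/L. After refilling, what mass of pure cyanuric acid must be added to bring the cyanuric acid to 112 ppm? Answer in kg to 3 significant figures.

1.36 kg

After draining 18% and refilling: 118 × 0.82 + 12 × 0.18 = 98.92 ppm.
Deficit to target: 112 − 98.92 = 13.08 mg/L.
Mass: 13.08 mg/L × 104,000 L = 1360 g cyanuric acid.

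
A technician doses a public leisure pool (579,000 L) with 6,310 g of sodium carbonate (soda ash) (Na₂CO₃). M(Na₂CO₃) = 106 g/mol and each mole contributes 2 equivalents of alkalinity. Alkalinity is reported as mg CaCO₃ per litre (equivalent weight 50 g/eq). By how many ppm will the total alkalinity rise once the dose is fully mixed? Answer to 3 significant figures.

Moles of Na₂CO₃: 6,310 g ÷ 106 g/mol = 59.53 mol → 119.1 eq of alkalinity.
As CaCO₃: 119.1 eq × 50 g/eq = 5953 g.
Rise: 5953 g / 579,000 L × 1000 = 10.28 mg/L.

10.3 ppm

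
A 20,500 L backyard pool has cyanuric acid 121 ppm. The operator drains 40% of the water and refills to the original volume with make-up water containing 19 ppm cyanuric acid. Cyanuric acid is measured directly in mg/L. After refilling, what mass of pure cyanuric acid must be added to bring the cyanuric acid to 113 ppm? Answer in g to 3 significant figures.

After draining 40% and refilling: 121 × 0.60 + 19 × 0.40 = 80.2 ppm.
Deficit to target: 113 − 80.2 = 32.8 mg/L.
Mass: 32.8 mg/L × 20,500 L = 672.4 g cyanuric acid.

672 g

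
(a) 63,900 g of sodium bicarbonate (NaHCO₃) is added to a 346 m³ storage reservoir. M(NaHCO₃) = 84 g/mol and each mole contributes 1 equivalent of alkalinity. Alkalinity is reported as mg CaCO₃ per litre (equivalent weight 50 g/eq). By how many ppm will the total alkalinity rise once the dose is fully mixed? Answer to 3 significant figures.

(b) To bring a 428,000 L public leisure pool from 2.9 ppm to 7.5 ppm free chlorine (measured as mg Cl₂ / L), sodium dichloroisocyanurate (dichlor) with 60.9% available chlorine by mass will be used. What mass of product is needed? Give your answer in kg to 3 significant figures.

(a) 110 ppm; (b) 3.23 kg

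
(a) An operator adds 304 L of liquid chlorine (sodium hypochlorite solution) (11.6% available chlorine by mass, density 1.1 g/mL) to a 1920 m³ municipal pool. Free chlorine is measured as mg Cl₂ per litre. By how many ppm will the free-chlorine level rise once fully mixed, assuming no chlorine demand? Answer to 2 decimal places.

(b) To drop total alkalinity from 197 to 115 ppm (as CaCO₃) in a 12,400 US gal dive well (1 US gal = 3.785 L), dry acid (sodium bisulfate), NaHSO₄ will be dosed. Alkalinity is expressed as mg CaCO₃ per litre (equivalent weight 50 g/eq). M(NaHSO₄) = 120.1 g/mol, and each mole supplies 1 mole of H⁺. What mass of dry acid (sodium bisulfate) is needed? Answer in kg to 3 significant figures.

(a) 20.20 ppm; (b) 9.24 kg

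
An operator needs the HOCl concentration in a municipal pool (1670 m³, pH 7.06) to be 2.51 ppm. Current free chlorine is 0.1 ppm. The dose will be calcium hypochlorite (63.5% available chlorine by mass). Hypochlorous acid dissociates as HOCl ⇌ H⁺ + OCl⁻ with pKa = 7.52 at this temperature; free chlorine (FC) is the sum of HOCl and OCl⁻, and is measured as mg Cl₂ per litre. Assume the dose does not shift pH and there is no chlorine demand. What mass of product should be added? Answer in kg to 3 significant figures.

8.63 kg

Volume: 1670 m³ = 1,670,000 L.
[OCl⁻]/[HOCl] = 10^(pH − pKa) = 10^(7.06 − 7.52) = 0.3467; fraction as HOCl = 1/(1 + 0.3467) = 0.7425.
Free chlorine required for 2.51 ppm HOCl: 2.51 / 0.7425 = 3.38 ppm.
FC to add: 3.38 − 0.1 = 3.28 mg/L as Cl₂.
Cl₂ equivalent: 3.28 mg/L × 1,670,000 L = 5478 g.
Product at 63.5% available Cl: 5478 / 0.635 = 8627 g.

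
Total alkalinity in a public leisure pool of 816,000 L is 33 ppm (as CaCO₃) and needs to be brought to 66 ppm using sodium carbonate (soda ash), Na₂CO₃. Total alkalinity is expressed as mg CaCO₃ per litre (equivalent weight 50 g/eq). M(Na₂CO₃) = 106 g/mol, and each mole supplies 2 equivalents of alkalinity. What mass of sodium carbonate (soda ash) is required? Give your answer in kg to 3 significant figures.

28.5 kg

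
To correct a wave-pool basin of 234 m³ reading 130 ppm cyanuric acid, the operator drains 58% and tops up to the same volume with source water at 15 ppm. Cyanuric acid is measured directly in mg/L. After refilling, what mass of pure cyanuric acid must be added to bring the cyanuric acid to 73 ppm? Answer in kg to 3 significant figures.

2.27 kg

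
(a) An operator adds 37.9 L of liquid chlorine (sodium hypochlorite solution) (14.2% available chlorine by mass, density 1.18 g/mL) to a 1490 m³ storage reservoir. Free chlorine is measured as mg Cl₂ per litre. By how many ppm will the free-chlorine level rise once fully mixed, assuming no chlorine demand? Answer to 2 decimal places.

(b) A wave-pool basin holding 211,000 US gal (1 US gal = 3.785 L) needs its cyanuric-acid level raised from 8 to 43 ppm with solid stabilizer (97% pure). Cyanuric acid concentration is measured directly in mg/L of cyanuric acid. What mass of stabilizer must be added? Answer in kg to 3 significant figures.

(a) 4.26 ppm; (b) 28.8 kg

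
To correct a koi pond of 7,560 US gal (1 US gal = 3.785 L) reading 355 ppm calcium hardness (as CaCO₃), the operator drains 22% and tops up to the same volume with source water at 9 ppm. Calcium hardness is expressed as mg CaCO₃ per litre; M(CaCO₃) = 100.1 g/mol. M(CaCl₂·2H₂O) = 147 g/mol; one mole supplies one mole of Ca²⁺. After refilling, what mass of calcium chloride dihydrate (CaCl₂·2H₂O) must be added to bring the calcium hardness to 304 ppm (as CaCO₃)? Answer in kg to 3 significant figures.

Volume: 7,560 US gal × 3.785 L/gal = 28,615 L.
After draining 22% and refilling: 355 × 0.78 + 9 × 0.22 = 278.88 ppm.
Deficit to target: 304 − 278.88 = 25.12 mg/L.
As CaCO₃: 25.12 mg/L × 28,615 L = 718.8 g; ÷ 100.1 = 7.181 mol Ca²⁺.
Mass: 7.181 × 147 = 1056 g.

1.06 kg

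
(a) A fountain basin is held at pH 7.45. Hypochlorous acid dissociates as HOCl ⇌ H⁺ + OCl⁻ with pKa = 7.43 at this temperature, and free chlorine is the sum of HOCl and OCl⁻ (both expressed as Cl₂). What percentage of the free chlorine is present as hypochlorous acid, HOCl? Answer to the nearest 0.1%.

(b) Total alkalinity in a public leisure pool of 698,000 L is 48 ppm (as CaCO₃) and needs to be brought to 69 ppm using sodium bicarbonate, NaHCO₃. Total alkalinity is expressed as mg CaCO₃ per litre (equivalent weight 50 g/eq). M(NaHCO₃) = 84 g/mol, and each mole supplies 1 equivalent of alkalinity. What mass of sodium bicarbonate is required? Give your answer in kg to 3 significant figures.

(a) 48.8%; (b) 24.6 kg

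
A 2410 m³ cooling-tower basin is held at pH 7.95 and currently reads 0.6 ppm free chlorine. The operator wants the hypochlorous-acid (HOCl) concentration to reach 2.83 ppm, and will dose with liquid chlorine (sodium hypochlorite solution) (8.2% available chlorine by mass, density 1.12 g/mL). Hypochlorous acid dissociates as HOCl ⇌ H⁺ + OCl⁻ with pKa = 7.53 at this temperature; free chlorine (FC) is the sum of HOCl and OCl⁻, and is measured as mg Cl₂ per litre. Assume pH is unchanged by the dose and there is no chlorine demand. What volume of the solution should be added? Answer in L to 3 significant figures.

254 L

Volume: 2410 m³ = 2,410,000 L.
[OCl⁻]/[HOCl] = 10^(pH − pKa) = 10^(7.95 − 7.53) = 2.63; fraction as HOCl = 1/(1 + 2.63) = 0.2755.
Free chlorine required for 2.83 ppm HOCl: 2.83 / 0.2755 = 10.27 ppm.
FC to add: 10.27 − 0.6 = 9.674 mg/L as Cl₂.
Cl₂ equivalent: 9.674 mg/L × 2,410,000 L = 23,310 g.
Product at 8.2% available Cl: 23,310 / 0.082 = 284,300 g.
Volume: 284,300 g ÷ 1.12 g/mL = 253,800 mL.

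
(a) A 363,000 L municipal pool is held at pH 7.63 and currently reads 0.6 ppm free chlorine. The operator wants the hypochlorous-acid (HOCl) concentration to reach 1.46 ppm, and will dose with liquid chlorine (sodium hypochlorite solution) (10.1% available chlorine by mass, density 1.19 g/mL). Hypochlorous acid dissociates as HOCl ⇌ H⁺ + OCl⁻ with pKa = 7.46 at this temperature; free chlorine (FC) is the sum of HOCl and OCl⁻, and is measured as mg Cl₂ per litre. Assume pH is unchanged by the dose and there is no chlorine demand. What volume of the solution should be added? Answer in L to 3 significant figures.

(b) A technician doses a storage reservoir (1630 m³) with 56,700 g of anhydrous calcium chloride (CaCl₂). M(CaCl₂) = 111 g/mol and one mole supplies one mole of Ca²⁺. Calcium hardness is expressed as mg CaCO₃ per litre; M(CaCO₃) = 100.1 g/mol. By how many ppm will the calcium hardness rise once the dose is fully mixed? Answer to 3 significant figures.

(a) [OCl⁻]/[HOCl] = 10^(pH − pKa) = 10^(7.63 − 7.46) = 1.479; fraction as HOCl = 1/(1 + 1.479) = 0.4034.
(a) Free chlorine required for 1.46 ppm HOCl: 1.46 / 0.4034 = 3.619 ppm.
(a) FC to add: 3.619 − 0.6 = 3.019 mg/L as Cl₂.
(a) Cl₂ equivalent: 3.019 mg/L × 363,000 L = 1096 g.
(a) Product at 10.1% available Cl: 1096 / 0.101 = 10,850 g.
(a) Volume: 10,850 g ÷ 1.19 g/mL = 9120 mL.

(b) Volume: 1630 m³ = 1,630,000 L.
(b) Moles of Ca²⁺: 56,700 g ÷ 111 g/mol = 510.8 mol.
(b) As CaCO₃: 510.8 mol × 100.1 g/mol = 51,130 g.
(b) Rise: 51,130 g / 1,630,000 L × 1000 = 31.37 mg/L.

(a) 9.12 L; (b) 31.4 ppm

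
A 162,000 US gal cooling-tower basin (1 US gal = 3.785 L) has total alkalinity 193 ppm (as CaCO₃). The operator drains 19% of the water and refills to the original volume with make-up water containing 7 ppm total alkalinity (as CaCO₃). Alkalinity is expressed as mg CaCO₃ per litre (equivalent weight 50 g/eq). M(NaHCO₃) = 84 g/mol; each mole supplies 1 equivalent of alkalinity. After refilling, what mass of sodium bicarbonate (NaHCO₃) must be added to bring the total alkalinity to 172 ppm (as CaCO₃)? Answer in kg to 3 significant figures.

Volume: 162,000 US gal × 3.785 L/gal = 613,170 L.
After draining 19% and refilling: 193 × 0.81 + 7 × 0.19 = 157.66 ppm.
Deficit to target: 172 − 157.66 = 14.34 mg/L.
As CaCO₃: 14.34 mg/L × 613,170 L = 8793 g; ÷ 50 g/eq ÷ 1 = 175.9 mol NaHCO₃.
Mass: 175.9 × 84 = 14,770 g.

14.8 kg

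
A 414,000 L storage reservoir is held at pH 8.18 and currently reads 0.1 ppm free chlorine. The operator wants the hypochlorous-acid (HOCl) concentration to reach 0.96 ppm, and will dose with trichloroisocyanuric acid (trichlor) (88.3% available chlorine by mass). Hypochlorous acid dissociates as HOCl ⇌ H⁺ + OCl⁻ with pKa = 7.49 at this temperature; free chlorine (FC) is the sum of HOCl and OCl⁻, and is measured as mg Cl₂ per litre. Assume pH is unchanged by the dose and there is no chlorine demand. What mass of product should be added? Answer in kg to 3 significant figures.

[OCl⁻]/[HOCl] = 10^(pH − pKa) = 10^(8.18 − 7.49) = 4.898; fraction as HOCl = 1/(1 + 4.898) = 0.1696.
Free chlorine required for 0.96 ppm HOCl: 0.96 / 0.1696 = 5.662 ppm.
FC to add: 5.662 − 0.1 = 5.562 mg/L as Cl₂.
Cl₂ equivalent: 5.562 mg/L × 414,000 L = 2303 g.
Product at 88.3% available Cl: 2303 / 0.883 = 2608 g.

2.61 kg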